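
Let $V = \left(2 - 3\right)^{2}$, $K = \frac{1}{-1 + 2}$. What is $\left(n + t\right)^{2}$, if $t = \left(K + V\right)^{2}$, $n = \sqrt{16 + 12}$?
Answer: $44 + 16 \sqrt{7} \approx 86.332$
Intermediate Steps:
$K = 1$ ($K = 1^{-1} = 1$)
$n = 2 \sqrt{7}$ ($n = \sqrt{28} = 2 \sqrt{7} \approx 5.2915$)
$V = 1$ ($V = \left(-1\right)^{2} = 1$)
$t = 4$ ($t = \left(1 + 1\right)^{2} = 2^{2} = 4$)
$\left(n + t\right)^{2} = \left(2 \sqrt{7} + 4\right)^{2} = \left(4 + 2 \sqrt{7}\right)^{2}$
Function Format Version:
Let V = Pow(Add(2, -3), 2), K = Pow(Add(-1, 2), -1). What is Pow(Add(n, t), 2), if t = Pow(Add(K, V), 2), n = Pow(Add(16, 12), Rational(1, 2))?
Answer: Add(44, Mul(16, Pow(7, Rational(1, 2)))) ≈ 86.332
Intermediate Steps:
K = 1 (K = Pow(1, -1) = 1)
n = Mul(2, Pow(7, Rational(1, 2))) (n = Pow(28, Rational(1, 2)) = Mul(2, Pow(7, Rational(1, 2))) ≈ 5.2915)
V = 1 (V = Pow(-1, 2) = 1)
t = 4 (t = Pow(Add(1, 1), 2) = Pow(2, 2) = 4)
Pow(Add(n, t), 2) = Pow(Add(Mul(2, Pow(7, Rational(1, 2))), 4), 2) = Pow(Add(4, Mul(2, Pow(7, Rational(1, 2)))), 2)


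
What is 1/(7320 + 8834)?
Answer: 1/16154 ≈ 6.1904e-5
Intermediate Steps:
1/(7320 + 8834) = 1/16154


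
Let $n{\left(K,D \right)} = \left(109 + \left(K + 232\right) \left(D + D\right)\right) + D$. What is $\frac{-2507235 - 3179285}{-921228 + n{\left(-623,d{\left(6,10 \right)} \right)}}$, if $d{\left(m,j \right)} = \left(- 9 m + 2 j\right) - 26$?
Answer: $\frac{5686520}{874259} \approx 6.5044$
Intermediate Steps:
$d{\left(m,j \right)} = -26 - 9 m + 2 j$
$n{\left(K,D \right)} = 109 + D + 2 D \left(232 + K\right)$ ($n{\left(K,D \right)} = \left(109 + \left(232 + K\right) 2 D\right) + D = \left(109 + 2 D \left(232 + K\right)\right) + D = 109 + D + 2 D \left(232 + K\right)$)
$\frac{-2507235 - 3179285}{-921228 + n{\left(-623,d{\left(6,10 \right)} \right)}} = \frac{-2507235 - 3179285}{-921228 + \left(109 + 465 \left(-26 - 54 + 2 \cdot 10\right) + 2 \left(-26 - 54 + 2 \cdot 10\right) \left(-623\right)\right)} = - \frac{5686520}{-921228 + \left(109 + 465 \left(-26 - 54 + 20\right) + 2 \left(-26 - 54 + 20\right) \left(-623\right)\right)} = - \frac{5686520}{-921228 + \left(109 + 465 \left(-60\right) + 2 \left(-60\right) \left(-623\right)\right)} = - \frac{5686520}{-921228 + \left(109 - 27900 + 74760\right)} = - \frac{5686520}{-921228 + 46969} = - \frac{5686520}{-874259} = \left(-5686520\right) \left(- \frac{1}{874259}\right) = \frac{5686520}{874259}$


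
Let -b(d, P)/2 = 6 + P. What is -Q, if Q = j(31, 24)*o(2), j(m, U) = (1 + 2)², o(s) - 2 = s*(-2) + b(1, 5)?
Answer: 216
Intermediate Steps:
b(d, P) = -12 - 2*P (b(d, P) = -2*(6 + P) = -12 - 2*P)
o(s) = -20 - 2*s (o(s) = 2 + (s*(-2) + (-12 - 2*5)) = 2 + (-2*s + (-12 - 10)) = 2 + (-2*s - 22) = 2 + (-22 - 2*s) = -20 - 2*s)
j(m, U) = 9 (j(m, U) = 3² = 9)
Q = -216 (Q = 9*(-20 - 2*2) = 9*(-20 - 4) = 9*(-24) = -216)
-Q = -1*(-216) = 216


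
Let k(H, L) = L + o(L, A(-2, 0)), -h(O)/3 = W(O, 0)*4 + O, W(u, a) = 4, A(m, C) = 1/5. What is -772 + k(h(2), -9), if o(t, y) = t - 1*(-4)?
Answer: -786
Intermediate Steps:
A(m, C) = ⅕
o(t, y) = 4 + t (o(t, y) = t + 4 = 4 + t)
h(O) = -48 - 3*O (h(O) = -3*(4*4 + O) = -3*(16 + O) = -48 - 3*O)
k(H, L) = 4 + 2*L (k(H, L) = L + (4 + L) = 4 + 2*L)
-772 + k(h(2), -9) = -772 + (4 + 2*(-9)) = -772 + (4 - 18) = -772 - 14 = -786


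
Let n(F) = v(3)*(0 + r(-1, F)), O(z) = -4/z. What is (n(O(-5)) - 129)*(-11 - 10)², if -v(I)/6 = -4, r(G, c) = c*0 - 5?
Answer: -109809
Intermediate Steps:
r(G, c) = -5 (r(G, c) = 0 - 5 = -5)
v(I) = 24 (v(I) = -6*(-4) = 24)
n(F) = -120 (n(F) = 24*(0 - 5) = 24*(-5) = -120)
(n(O(-5)) - 129)*(-11 - 10)² = (-120 - 129)*(-11 - 10)² = -249*(-21)² = -249*441 = -109809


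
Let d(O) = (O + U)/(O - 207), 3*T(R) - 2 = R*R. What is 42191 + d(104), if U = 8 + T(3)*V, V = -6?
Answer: 4345583/103 ≈ 42190.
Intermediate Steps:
T(R) = ⅔ + R²/3 (T(R) = ⅔ + (R*R)/3 = ⅔ + R²/3)
U = -14 (U = 8 + (⅔ + (⅓)*3²)*(-6) = 8 + (⅔ + (⅓)*9)*(-6) = 8 + (⅔ + 3)*(-6) = 8 + (11/3)*(-6) = 8 - 22 = -14)
d(O) = (-14 + O)/(-207 + O) (d(O) = (O - 14)/(O - 207) = (-14 + O)/(-207 + O))
42191 + d(104) = 42191 + (-14 + 104)/(-207 + 104) = 42191 + 90/(-103) = 42191 - 1/103*90 = 42191 - 90/103 = 4345583/103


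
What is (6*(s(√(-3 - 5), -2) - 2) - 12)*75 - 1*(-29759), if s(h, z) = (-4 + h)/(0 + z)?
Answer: 28859 - 450*I*√2 ≈ 28859.0 - 636.4*I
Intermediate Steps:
s(h, z) = (-4 + h)/z
(6*(s(√(-3 - 5), -2) - 2) - 12)*75 - 1*(-29759) = (6*((-4 + √(-3 - 5))/(-2) - 2) - 12)*75 - 1*(-29759) = (6*(-(-4 + √(-8))/2 - 2) - 12)*75 + 29759 = (6*(-(-4 + 2*I*√2)/2 - 2) - 12)*75 + 29759 = (6*((2 - I*√2) - 2) - 12)*75 + 29759 = (6*(-I*√2) - 12)*75 + 29759 = (-6*I*√2 - 12)*75 + 29759 = (-12 - 6*I*√2)*75 + 29759 = (-900 - 450*I*√2) + 29759 = 28859 - 450*I*√2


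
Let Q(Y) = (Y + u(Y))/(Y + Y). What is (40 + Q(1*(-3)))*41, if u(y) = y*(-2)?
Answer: 3239/2 ≈ 1619.5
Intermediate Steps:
u(y) = -2*y
Q(Y) = -1/2 (Q(Y) = (Y - 2*Y)/(Y + Y) = (-Y)/((2*Y)) = (-Y)*(1/(2*Y)) = -1/2)
(40 + Q(1*(-3)))*41 = (40 - 1/2)*41 = (79/2)*41 = 3239/2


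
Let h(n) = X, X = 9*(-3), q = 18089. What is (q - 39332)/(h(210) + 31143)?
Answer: -7081/10372 ≈ -0.68270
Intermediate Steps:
X = -27
h(n) = -27
(q - 39332)/(h(210) + 31143) = (18089 - 39332)/(-27 + 31143) = -21243/31116 = -21243*1/31116 = -7081/10372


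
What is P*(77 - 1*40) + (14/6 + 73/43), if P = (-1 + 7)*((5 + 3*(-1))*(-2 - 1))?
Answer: -171308/129 ≈ -1328.0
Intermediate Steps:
P = -36 (P = 6*((5 - 3)*(-3)) = 6*(2*(-3)) = 6*(-6) = -36)
P*(77 - 1*40) + (14/6 + 73/43) = -36*(77 - 1*40) + (14/6 + 73/43) = -36*(77 - 40) + (14*(⅙) + 73*(1/43)) = -36*37 + (7/3 + 73/43) = -1332 + 520/129 = -171308/129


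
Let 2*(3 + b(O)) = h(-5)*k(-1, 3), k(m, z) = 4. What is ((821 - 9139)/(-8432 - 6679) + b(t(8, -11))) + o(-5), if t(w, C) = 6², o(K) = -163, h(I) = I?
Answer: -2651218/15111 ≈ -175.45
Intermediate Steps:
t(w, C) = 36
b(O) = -13 (b(O) = -3 + (-5*4)/2 = -3 + (½)*(-20) = -3 - 10 = -13)
((821 - 9139)/(-8432 - 6679) + b(t(8, -11))) + o(-5) = ((821 - 9139)/(-8432 - 6679) - 13) - 163 = (-8318/(-15111) - 13) - 163 = (-8318*(-1/15111) - 13) - 163 = (8318/15111 - 13) - 163 = -188125/15111 - 163 = -2651218/15111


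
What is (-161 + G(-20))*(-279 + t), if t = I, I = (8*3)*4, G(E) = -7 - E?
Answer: 27084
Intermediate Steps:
I = 96 (I = 24*4 = 96)
t = 96
(-161 + G(-20))*(-279 + t) = (-161 + (-7 - 1*(-20)))*(-279 + 96) = (-161 + (-7 + 20))*(-183) = (-161 + 13)*(-183) = -148*(-183) = 27084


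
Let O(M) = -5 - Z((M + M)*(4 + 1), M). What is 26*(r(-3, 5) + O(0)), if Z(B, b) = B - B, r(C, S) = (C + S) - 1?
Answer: -104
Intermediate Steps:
r(C, S) = -1 + C + S
Z(B, b) = 0
O(M) = -5 (O(M) = -5 - 1*0 = -5 + 0 = -5)
26*(r(-3, 5) + O(0)) = 26*((-1 - 3 + 5) - 5) = 26*(1 - 5) = 26*(-4) = -104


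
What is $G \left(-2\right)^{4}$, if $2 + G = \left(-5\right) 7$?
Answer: $-592$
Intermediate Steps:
$G = -37$ ($G = -2 - 35 = -37$)
$G \left(-2\right)^{4} = - 37 \left(-2\right)^{4} = \left(-37\right) 16 = -592$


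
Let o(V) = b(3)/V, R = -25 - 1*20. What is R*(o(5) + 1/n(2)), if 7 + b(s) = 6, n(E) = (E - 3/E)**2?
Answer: -171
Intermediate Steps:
R = -45 (R = -25 - 20 = -45)
b(s) = -1 (b(s) = -7 + 6 = -1)
o(V) = -1/V
R*(o(5) + 1/n(2)) = -45*(-1/5 + 1/((-3 + 2**2)**2/2**2)) = -45*(-1*1/5 + 1/((-3 + 4)**2/4)) = -45*(-1/5 + 1/((1/4)*1**2)) = -45*(-1/5 + 1/((1/4)*1)) = -45*(-1/5 + 1/(1/4)) = -45*(-1/5 + 4) = -45*19/5 = -171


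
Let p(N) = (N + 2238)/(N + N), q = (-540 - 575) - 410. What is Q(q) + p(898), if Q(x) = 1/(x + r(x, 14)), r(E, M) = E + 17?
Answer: 2377423/1361817 ≈ 1.7458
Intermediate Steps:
r(E, M) = 17 + E
q = -1525 (q = -1115 - 410 = -1525)
p(N) = (2238 + N)/(2*N) (p(N) = (2238 + N)/((2*N)) = (2238 + N)*(1/(2*N)) = (2238 + N)/(2*N))
Q(x) = 1/(17 + 2*x) (Q(x) = 1/(x + (17 + x)) = 1/(17 + 2*x))
Q(q) + p(898) = 1/(17 + 2*(-1525)) + (½)*(2238 + 898)/898 = 1/(17 - 3050) + (½)*(1/898)*3136 = 1/(-3033) + 784/449 = -1/3033 + 784/449 = 2377423/1361817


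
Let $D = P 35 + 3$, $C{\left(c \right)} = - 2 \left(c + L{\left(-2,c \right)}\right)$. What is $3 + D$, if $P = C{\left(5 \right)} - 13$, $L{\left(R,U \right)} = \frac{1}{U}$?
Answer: $-813$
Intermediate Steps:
$C{\left(c \right)} = - 2 c - \frac{2}{c}$ ($C{\left(c \right)} = - 2 \left(c + \frac{1}{c}\right) = - 2 c - \frac{2}{c}$)
$P = - \frac{117}{5}$ ($P = \left(\left(-2\right) 5 - \frac{2}{5}\right) - 13 = \left(-10 - \frac{2}{5}\right) - 13 = - \frac{52}{5} - 13 = - \frac{117}{5} \approx -23.4$)
$D = -816$ ($D = \left(- \frac{117}{5}\right) 35 + 3 = -819 + 3 = -816$)
$3 + D = 3 - 816 = -813$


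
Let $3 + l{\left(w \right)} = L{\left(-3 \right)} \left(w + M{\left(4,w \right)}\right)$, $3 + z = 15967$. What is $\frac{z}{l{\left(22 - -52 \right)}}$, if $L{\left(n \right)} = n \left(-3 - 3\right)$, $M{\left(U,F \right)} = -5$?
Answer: $\frac{15964}{1239} \approx 12.885$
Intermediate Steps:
$z = 15964$ ($z = -3 + 15967 = 15964$)
$L{\left(n \right)} = - 6 n$ ($L{\left(n \right)} = n \left(-6\right) = - 6 n$)
$l{\left(w \right)} = -93 + 18 w$ ($l{\left(w \right)} = -3 + \left(-6\right) \left(-3\right) \left(w - 5\right) = -3 + 18 \left(-5 + w\right) = -3 + \left(-90 + 18 w\right) = -93 + 18 w$)
$\frac{z}{l{\left(22 - -52 \right)}} = \frac{15964}{-93 + 18 \left(22 - -52\right)} = \frac{15964}{-93 + 18 \left(22 + 52\right)} = \frac{15964}{-93 + 18 \cdot 74} = \frac{15964}{-93 + 1332} = \frac{15964}{1239}$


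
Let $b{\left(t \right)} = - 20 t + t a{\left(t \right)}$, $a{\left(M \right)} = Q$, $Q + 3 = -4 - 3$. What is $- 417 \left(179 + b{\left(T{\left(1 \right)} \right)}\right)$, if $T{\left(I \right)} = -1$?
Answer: $-87153$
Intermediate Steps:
$Q = -10$ ($Q = -3 - 7 = -10$)
$a{\left(M \right)} = -10$
$b{\left(t \right)} = - 30 t$ ($b{\left(t \right)} = - 20 t + t \left(-10\right) = - 20 t - 10 t = - 30 t$)
$- 417 \left(179 + b{\left(T{\left(1 \right)} \right)}\right) = - 417 \left(179 - -30\right) = - 417 \left(179 + 30\right) = \left(-417\right) 209 = -87153$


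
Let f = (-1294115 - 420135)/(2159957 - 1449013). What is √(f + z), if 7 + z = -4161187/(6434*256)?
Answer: I*√62443868306716270790/2287106848 ≈ 3.4551*I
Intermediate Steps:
f = -857125/355472 (f = -1714250/710944 = -1714250*1/710944 = -857125/355472 ≈ -2.4112)
z = -15690915/1647104 (z = -7 - 4161187/(6434*256) = -7 - 4161187/1647104 = -15690915/1647104 ≈ -9.5264)
√(f + z) = √(-857125/355472 - 15690915/1647104) = √(-436840934555/36593709568) = I*√62443868306716270790/2287106848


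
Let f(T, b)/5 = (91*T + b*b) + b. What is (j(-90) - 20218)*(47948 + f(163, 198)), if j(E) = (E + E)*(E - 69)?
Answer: 2681271446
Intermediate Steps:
j(E) = 2*E*(-69 + E) (j(E) = (2*E)*(-69 + E) = 2*E*(-69 + E))
f(T, b) = 5*b + 5*b² + 455*T (f(T, b) = 5*((91*T + b*b) + b) = 5*((91*T + b²) + b) = 5*((b² + 91*T) + b) = 5*(b + b² + 91*T) = 5*b + 5*b² + 455*T)
(j(-90) - 20218)*(47948 + f(163, 198)) = (2*(-90)*(-69 - 90) - 20218)*(47948 + (5*198 + 5*198² + 455*163)) = (2*(-90)*(-159) - 20218)*(47948 + (990 + 5*39204 + 74165)) = (28620 - 20218)*(47948 + (990 + 196020 + 74165)) = 8402*(47948 + 271175) = 8402*319123 = 2681271446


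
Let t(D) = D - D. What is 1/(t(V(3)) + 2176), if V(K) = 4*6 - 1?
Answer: 1/2176 ≈ 0.00045956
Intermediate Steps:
V(K) = 23 (V(K) = 24 - 1 = 23)
t(D) = 0
1/(t(V(3)) + 2176) = 1/(0 + 2176) = 1/2176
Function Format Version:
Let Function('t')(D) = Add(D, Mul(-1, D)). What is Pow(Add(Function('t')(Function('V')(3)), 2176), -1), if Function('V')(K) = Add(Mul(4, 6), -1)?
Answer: Rational(1, 2176) ≈ 0.00045956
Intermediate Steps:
Function('V')(K) = 23 (Function('V')(K) = Add(24, -1) = 23)
Function('t')(D) = 0
Pow(Add(Function('t')(Function('V')(3)), 2176), -1) = Pow(Add(0, 2176), -1) = Pow(2176, -1) = Rational(1, 2176)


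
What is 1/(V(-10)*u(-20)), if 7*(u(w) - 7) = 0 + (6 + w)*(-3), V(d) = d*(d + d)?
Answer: 1/2600 ≈ 0.00038462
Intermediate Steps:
V(d) = 2*d**2 (V(d) = d*(2*d) = 2*d**2)
u(w) = 31/7 - 3*w/7 (u(w) = 7 + (0 + (6 + w)*(-3))/7 = 7 + (0 + (-18 - 3*w))/7 = 7 + (-18 - 3*w)/7 = 7 + (-18/7 - 3*w/7) = 31/7 - 3*w/7)
1/(V(-10)*u(-20)) = 1/((2*(-10)**2)*(31/7 - 3/7*(-20))) = 1/((2*100)*(31/7 + 60/7)) = 1/(200*13) = 1/2600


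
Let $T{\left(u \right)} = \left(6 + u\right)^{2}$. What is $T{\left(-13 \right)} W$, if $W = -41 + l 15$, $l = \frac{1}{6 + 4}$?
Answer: $- \frac{3871}{2} \approx -1935.5$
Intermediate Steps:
$l = \frac{1}{10} \approx 0.1$
$W = - \frac{79}{2}$ ($W = -41 + \frac{1}{10} \cdot 15 = -41 + \frac{3}{2} = - \frac{79}{2} \approx -39.5$)
$T{\left(-13 \right)} W = \left(6 - 13\right)^{2} \left(- \frac{79}{2}\right) = \left(-7\right)^{2} \left(- \frac{79}{2}\right) = 49 \left(- \frac{79}{2}\right) = - \frac{3871}{2}$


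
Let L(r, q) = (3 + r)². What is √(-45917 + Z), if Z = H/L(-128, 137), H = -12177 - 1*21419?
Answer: I*√717486721/125 ≈ 214.29*I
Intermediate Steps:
H = -33596 (H = -12177 - 21419 = -33596)
Z = -33596/15625 (Z = -33596/(3 - 128)² = -33596/((-125)²) = -33596/15625 ≈ -2.1501)
√(-45917 + Z) = √(-45917 - 33596/15625) = √(-717486721/15625) = I*√717486721/125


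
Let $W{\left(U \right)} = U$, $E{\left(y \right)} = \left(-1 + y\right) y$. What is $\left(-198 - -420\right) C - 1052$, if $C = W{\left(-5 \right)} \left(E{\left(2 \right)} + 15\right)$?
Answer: $-19922$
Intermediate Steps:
$E{\left(y \right)} = y \left(-1 + y\right)$
$C = -85$ ($C = - 5 \left(2 \left(-1 + 2\right) + 15\right) = - 5 \left(2 \cdot 1 + 15\right) = - 5 \left(2 + 15\right) = \left(-5\right) 17 = -85$)
$\left(-198 - -420\right) C - 1052 = \left(-198 - -420\right) \left(-85\right) - 1052 = \left(-198 + 420\right) \left(-85\right) - 1052 = 222 \left(-85\right) - 1052 = -18870 - 1052 = -19922$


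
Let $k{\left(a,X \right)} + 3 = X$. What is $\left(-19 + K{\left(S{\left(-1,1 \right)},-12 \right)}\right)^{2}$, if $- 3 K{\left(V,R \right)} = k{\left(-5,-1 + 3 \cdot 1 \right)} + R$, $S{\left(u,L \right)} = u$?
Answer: $\frac{1936}{9} \approx 215.11$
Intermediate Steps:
$k{\left(a,X \right)} = -3 + X$
$K{\left(V,R \right)} = \frac{1}{3} - \frac{R}{3}$ ($K{\left(V,R \right)} = - \frac{\left(-3 + \left(-1 + 3 \cdot 1\right)\right) + R}{3} = - \frac{\left(-3 + \left(-1 + 3\right)\right) + R}{3} = - \frac{\left(-3 + 2\right) + R}{3} = - \frac{-1 + R}{3} = \frac{1}{3} - \frac{R}{3}$)
$\left(-19 + K{\left(S{\left(-1,1 \right)},-12 \right)}\right)^{2} = \left(-19 + \left(\frac{1}{3} - -4\right)\right)^{2} = \left(-19 + \left(\frac{1}{3} + 4\right)\right)^{2} = \left(-19 + \frac{13}{3}\right)^{2} = \left(- \frac{44}{3}\right)^{2} = \frac{1936}{9}$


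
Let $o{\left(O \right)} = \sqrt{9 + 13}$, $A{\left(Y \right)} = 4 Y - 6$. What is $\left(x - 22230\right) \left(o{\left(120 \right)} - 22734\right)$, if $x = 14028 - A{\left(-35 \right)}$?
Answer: $183145104 - 8056 \sqrt{22} \approx 1.8311 \cdot 10^{8}$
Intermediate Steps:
$A{\left(Y \right)} = -6 + 4 Y$
$o{\left(O \right)} = \sqrt{22}$
$x = 14174$ ($x = 14028 - \left(-6 + 4 \left(-35\right)\right) = 14028 - \left(-6 - 140\right) = 14028 - -146 = 14028 + 146 = 14174$)
$\left(x - 22230\right) \left(o{\left(120 \right)} - 22734\right) = \left(14174 - 22230\right) \left(\sqrt{22} - 22734\right) = - 8056 \left(-22734 + \sqrt{22}\right) = 183145104 - 8056 \sqrt{22}$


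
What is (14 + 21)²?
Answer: 1225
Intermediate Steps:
(14 + 21)² = 35² = 1225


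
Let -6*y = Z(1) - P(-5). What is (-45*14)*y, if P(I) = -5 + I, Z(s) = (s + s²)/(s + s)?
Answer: 1155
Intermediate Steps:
Z(s) = (s + s²)/(2*s) (Z(s) = (s + s²)/((2*s)) = (s + s²)*(1/(2*s)) = (s + s²)/(2*s))
y = -11/6 (y = -((½ + (½)*1) - (-5 - 5))/6 = -((½ + ½) - 1*(-10))/6 = -(1 + 10)/6 = -⅙*11 = -11/6 ≈ -1.8333)
(-45*14)*y = -45*14*(-11/6) = -630*(-11/6) = 1155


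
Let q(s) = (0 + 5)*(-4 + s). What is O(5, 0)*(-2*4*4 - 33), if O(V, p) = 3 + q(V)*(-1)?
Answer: 130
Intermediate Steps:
q(s) = -20 + 5*s (q(s) = 5*(-4 + s) = -20 + 5*s)
O(V, p) = 23 - 5*V (O(V, p) = 3 + (-20 + 5*V)*(-1) = 3 + (20 - 5*V) = 23 - 5*V)
O(5, 0)*(-2*4*4 - 33) = (23 - 5*5)*(-2*4*4 - 33) = (23 - 25)*(-8*4 - 33) = -2*(-32 - 33) = -2*(-65) = 130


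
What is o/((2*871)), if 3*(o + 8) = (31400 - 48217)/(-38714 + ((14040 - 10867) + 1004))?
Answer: -62467/13883874 ≈ -0.0044992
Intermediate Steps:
o = -812071/103611 (o = -8 + ((31400 - 48217)/(-38714 + ((14040 - 10867) + 1004)))/3 = -8 + (-16817/(-38714 + (3173 + 1004)))/3 = -8 + (-16817/(-38714 + 4177))/3 = -8 + (-16817/(-34537))/3 = -8 + (-16817*(-1/34537))/3 = -8 + (⅓)*(16817/34537) = -8 + 16817/103611 = -812071/103611 ≈ -7.8377)
o/((2*871)) = -812071/(103611*(2*871)) = -812071/103611/1742 = -812071/103611*1/1742 = -62467/13883874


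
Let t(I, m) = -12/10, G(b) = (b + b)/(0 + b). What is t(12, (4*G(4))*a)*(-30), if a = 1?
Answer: 36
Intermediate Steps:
G(b) = 2 (G(b) = (2*b)/b = 2)
t(I, m) = -6/5 (t(I, m) = -12*1/10 = -6/5)
t(12, (4*G(4))*a)*(-30) = -6/5*(-30) = 36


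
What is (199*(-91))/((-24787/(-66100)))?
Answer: -171000700/3541 ≈ -48292.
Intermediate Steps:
(199*(-91))/((-24787/(-66100))) = -18109/((-24787*(-1/66100))) = -18109/24787/66100 = -18109*66100/24787 = -171000700/3541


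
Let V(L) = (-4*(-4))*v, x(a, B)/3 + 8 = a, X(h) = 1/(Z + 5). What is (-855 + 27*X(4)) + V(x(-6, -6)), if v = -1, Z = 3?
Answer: -6941/8 ≈ -867.63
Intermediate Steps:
X(h) = ⅛ (X(h) = 1/(3 + 5) = 1/8 = ⅛)
x(a, B) = -24 + 3*a
V(L) = -16 (V(L) = -4*(-4)*(-1) = 16*(-1) = -16)
(-855 + 27*X(4)) + V(x(-6, -6)) = (-855 + 27*(⅛)) - 16 = (-855 + 27/8) - 16 = -6813/8 - 16 = -6941/8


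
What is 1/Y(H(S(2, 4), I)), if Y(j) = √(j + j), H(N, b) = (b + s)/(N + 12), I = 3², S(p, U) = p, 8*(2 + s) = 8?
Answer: √14/4 ≈ 0.93541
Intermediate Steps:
s = -1 (s = -2 + (⅛)*8 = -2 + 1 = -1)
I = 9
H(N, b) = (-1 + b)/(12 + N) (H(N, b) = (b - 1)/(N + 12) = (-1 + b)/(12 + N))
Y(j) = √2*√j (Y(j) = √(2*j) = √2*√j)
1/Y(H(S(2, 4), I)) = 1/(√2*√((-1 + 9)/(12 + 2))) = 1/(√2*√(8/14)) = 1/(√2*√((1/14)*8)) = 1/(√2*√(4/7)) = 1/(√2*(2*√7/7)) = 1/(2*√14/7) = √14/4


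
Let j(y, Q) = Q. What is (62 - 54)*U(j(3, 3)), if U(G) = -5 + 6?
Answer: 8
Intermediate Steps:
U(G) = 1
(62 - 54)*U(j(3, 3)) = (62 - 54)*1 = 8*1 = 8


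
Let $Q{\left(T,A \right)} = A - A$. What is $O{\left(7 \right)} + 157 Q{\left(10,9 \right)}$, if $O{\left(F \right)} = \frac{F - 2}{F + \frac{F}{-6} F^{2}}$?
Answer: $- \frac{30}{301} \approx -0.099668$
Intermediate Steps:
$Q{\left(T,A \right)} = 0$
$O{\left(F \right)} = \frac{-2 + F}{F - \frac{F^{3}}{6}}$ ($O{\left(F \right)} = \frac{-2 + F}{F + F \left(- \frac{1}{6}\right) F^{2}} = \frac{-2 + F}{F + - \frac{F}{6} F^{2}} = \frac{-2 + F}{F - \frac{F^{3}}{6}}$)
$O{\left(7 \right)} + 157 Q{\left(10,9 \right)} = \frac{6 \left(2 - 7\right)}{7 \left(-6 + 7^{2}\right)} + 157 \cdot 0 = 6 \cdot \frac{1}{7} \frac{1}{-6 + 49} \left(2 - 7\right) + 0 = 6 \cdot \frac{1}{7} \cdot \frac{1}{43} \left(-5\right) + 0 = - \frac{30}{301} + 0 = - \frac{30}{301}$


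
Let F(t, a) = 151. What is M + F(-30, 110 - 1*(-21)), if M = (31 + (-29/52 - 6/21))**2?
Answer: 140501425/132496 ≈ 1060.4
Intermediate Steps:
M = 120494529/132496 (M = (31 + (-29*1/52 - 6*1/21))**2 = (31 + (-29/52 - 2/7))**2 = (31 - 307/364)**2 = (10977/364)**2 = 120494529/132496 ≈ 909.42)
M + F(-30, 110 - 1*(-21)) = 120494529/132496 + 151 = 140501425/132496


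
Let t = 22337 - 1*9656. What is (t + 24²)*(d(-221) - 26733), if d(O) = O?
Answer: -357329178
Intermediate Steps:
t = 12681 (t = 22337 - 9656 = 12681)
(t + 24²)*(d(-221) - 26733) = (12681 + 24²)*(-221 - 26733) = (12681 + 576)*(-26954) = 13257*(-26954) = -357329178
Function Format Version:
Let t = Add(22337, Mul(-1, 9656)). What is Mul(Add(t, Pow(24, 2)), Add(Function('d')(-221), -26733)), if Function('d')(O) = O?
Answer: -357329178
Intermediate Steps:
t = 12681 (t = Add(22337, -9656) = 12681)
Mul(Add(t, Pow(24, 2)), Add(Function('d')(-221), -26733)) = Mul(Add(12681, Pow(24, 2)), Add(-221, -26733)) = Mul(Add(12681, 576), -26954) = Mul(13257, -26954) = -357329178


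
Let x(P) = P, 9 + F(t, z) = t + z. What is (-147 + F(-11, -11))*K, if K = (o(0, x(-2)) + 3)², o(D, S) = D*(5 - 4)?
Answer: -1602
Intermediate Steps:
F(t, z) = -9 + t + z (F(t, z) = -9 + (t + z) = -9 + t + z)
o(D, S) = D (o(D, S) = D*1 = D)
K = 9 (K = (0 + 3)² = 3² = 9)
(-147 + F(-11, -11))*K = (-147 + (-9 - 11 - 11))*9 = (-147 - 31)*9 = -178*9 = -1602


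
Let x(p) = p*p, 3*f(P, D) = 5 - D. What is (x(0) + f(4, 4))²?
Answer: ⅑ ≈ 0.11111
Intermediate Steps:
f(P, D) = 5/3 - D/3 (f(P, D) = (5 - D)/3 = 5/3 - D/3)
x(p) = p²
(x(0) + f(4, 4))² = (0² + (5/3 - ⅓*4))² = (0 + (5/3 - 4/3))² = (0 + ⅓)² = (⅓)² = ⅑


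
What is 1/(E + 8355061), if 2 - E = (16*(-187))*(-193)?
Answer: 1/7777607 ≈ 1.2857e-7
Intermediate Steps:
E = -577454 (E = 2 - 16*(-187)*(-193) = 2 - (-2992)*(-193) = 2 - 1*577456 = 2 - 577456 = -577454)
1/(E + 8355061) = 1/(-577454 + 8355061) = 1/7777607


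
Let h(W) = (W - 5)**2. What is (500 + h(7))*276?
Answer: 139104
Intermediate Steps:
h(W) = (-5 + W)**2
(500 + h(7))*276 = (500 + (-5 + 7)**2)*276 = (500 + 2**2)*276 = (500 + 4)*276 = 504*276 = 139104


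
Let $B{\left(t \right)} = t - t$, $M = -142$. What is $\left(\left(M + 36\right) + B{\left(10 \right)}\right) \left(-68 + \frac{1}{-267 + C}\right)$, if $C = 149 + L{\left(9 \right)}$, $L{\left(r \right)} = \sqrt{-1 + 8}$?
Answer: $\frac{100326244}{13917} + \frac{106 \sqrt{7}}{13917} \approx 7208.9$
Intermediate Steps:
$L{\left(r \right)} = \sqrt{7}$
$B{\left(t \right)} = 0$
$C = 149 + \sqrt{7} \approx 151.65$
$\left(\left(M + 36\right) + B{\left(10 \right)}\right) \left(-68 + \frac{1}{-267 + C}\right) = \left(\left(-142 + 36\right) + 0\right) \left(-68 + \frac{1}{-267 + \left(149 + \sqrt{7}\right)}\right) = \left(-106 + 0\right) \left(-68 + \frac{1}{-118 + \sqrt{7}}\right) = - 106 \left(-68 + \frac{1}{-118 + \sqrt{7}}\right) = 7208 - \frac{106}{-118 + \sqrt{7}}$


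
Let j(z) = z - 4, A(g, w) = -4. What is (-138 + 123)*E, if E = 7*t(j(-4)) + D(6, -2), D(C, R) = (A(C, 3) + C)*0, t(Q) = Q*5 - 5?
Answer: 4725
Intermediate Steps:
j(z) = -4 + z
t(Q) = -5 + 5*Q (t(Q) = 5*Q - 5 = -5 + 5*Q)
D(C, R) = 0 (D(C, R) = (-4 + C)*0 = 0)
E = -315 (E = 7*(-5 + 5*(-4 - 4)) + 0 = 7*(-5 + 5*(-8)) + 0 = 7*(-5 - 40) + 0 = 7*(-45) + 0 = -315 + 0 = -315)
(-138 + 123)*E = (-138 + 123)*(-315) = -15*(-315) = 4725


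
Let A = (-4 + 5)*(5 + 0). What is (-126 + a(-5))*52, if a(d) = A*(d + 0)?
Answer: -7852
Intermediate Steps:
A = 5 (A = 1*5 = 5)
a(d) = 5*d (a(d) = 5*(d + 0) = 5*d)
(-126 + a(-5))*52 = (-126 + 5*(-5))*52 = (-126 - 25)*52 = -151*52 = -7852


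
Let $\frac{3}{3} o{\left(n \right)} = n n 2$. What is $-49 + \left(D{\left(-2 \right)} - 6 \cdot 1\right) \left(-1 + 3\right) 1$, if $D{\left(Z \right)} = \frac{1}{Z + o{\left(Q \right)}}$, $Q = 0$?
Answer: $-62$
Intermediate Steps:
$o{\left(n \right)} = 2 n^{2}$ ($o{\left(n \right)} = n n 2 = n^{2} \cdot 2 = 2 n^{2}$)
$D{\left(Z \right)} = \frac{1}{Z}$ ($D{\left(Z \right)} = \frac{1}{Z + 2 \cdot 0^{2}} = \frac{1}{Z + 2 \cdot 0} = \frac{1}{Z + 0} = \frac{1}{Z}$)
$-49 + \left(D{\left(-2 \right)} - 6 \cdot 1\right) \left(-1 + 3\right) 1 = -49 + \left(\frac{1}{-2} - 6 \cdot 1\right) \left(-1 + 3\right) 1 = -49 + \left(- \frac{1}{2} - 6\right) 2 \cdot 1 = -49 + \left(- \frac{1}{2} - 6\right) 2 = -49 - 13 = -62$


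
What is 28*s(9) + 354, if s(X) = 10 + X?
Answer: 886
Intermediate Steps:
28*s(9) + 354 = 28*(10 + 9) + 354 = 28*19 + 354 = 532 + 354 = 886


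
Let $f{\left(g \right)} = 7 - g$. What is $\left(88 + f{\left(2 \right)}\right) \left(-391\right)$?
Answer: $-36363$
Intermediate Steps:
$\left(88 + f{\left(2 \right)}\right) \left(-391\right) = \left(88 + \left(7 - 2\right)\right) \left(-391\right) = \left(88 + 5\right) \left(-391\right) = 93 \left(-391\right) = -36363$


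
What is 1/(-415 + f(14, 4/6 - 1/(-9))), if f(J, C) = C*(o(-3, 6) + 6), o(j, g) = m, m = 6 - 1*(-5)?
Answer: -9/3616 ≈ -0.0024889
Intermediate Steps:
m = 11 (m = 6 + 5 = 11)
o(j, g) = 11
f(J, C) = 17*C (f(J, C) = C*(11 + 6) = C*17 = 17*C)
1/(-415 + f(14, 4/6 - 1/(-9))) = 1/(-415 + 17*(4/6 - 1/(-9))) = 1/(-415 + 17*(4*(⅙) - 1*(-⅑))) = 1/(-415 + 17*(⅔ + ⅑)) = 1/(-415 + 17*(7/9)) = 1/(-415 + 119/9) = 1/(-3616/9) = -9/3616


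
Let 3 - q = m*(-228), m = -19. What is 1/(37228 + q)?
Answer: 1/32899 ≈ 3.0396e-5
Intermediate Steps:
q = -4329 (q = 3 - (-19)*(-228) = 3 - 1*4332 = 3 - 4332 = -4329)
1/(37228 + q) = 1/(37228 - 4329) = 1/32899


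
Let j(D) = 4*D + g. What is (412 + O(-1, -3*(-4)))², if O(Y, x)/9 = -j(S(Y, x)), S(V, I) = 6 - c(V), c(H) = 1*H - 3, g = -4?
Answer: 7744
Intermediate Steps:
c(H) = -3 + H (c(H) = H - 3 = -3 + H)
S(V, I) = 9 - V (S(V, I) = 6 - (-3 + V) = 6 + (3 - V) = 9 - V)
j(D) = -4 + 4*D (j(D) = 4*D - 4 = -4 + 4*D)
O(Y, x) = -288 + 36*Y (O(Y, x) = 9*(-(-4 + 4*(9 - Y))) = 9*(-(-4 + (36 - 4*Y))) = 9*(-(32 - 4*Y)) = 9*(-32 + 4*Y) = -288 + 36*Y)
(412 + O(-1, -3*(-4)))² = (412 + (-288 + 36*(-1)))² = (412 + (-288 - 36))² = (412 - 324)² = 88² = 7744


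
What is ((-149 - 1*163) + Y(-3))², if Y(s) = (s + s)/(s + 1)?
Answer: 95481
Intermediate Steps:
Y(s) = 2*s/(1 + s) (Y(s) = (2*s)/(1 + s) = 2*s/(1 + s))
((-149 - 1*163) + Y(-3))² = ((-149 - 1*163) + 2*(-3)/(1 - 3))² = ((-149 - 163) + 2*(-3)/(-2))² = (-312 + 2*(-3)*(-½))² = (-312 + 3)² = (-309)² = 95481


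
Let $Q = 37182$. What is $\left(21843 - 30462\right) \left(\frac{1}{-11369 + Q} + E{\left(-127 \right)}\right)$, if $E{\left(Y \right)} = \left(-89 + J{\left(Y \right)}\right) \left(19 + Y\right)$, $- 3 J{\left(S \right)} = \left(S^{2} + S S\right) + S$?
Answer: $- \frac{259487274187635}{25813} \approx -1.0053 \cdot 10^{10}$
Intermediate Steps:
$J{\left(S \right)} = - \frac{2 S^{2}}{3} - \frac{S}{3}$ ($J{\left(S \right)} = - \frac{\left(S^{2} + S S\right) + S}{3} = - \frac{\left(S^{2} + S^{2}\right) + S}{3} = - \frac{2 S^{2} + S}{3} = - \frac{S + 2 S^{2}}{3} = - \frac{2 S^{2}}{3} - \frac{S}{3}$)
$E{\left(Y \right)} = \left(-89 - \frac{Y \left(1 + 2 Y\right)}{3}\right) \left(19 + Y\right)$
$\left(21843 - 30462\right) \left(\frac{1}{-11369 + Q} + E{\left(-127 \right)}\right) = \left(21843 - 30462\right) \left(\frac{1}{-11369 + 37182} - \left(- \frac{31249}{3} + 209677 - \frac{4096766}{3}\right)\right) = - 8619 \left(\frac{1}{25813} - -1166328\right) = - 8619 \left(\frac{1}{25813} + \left(-1691 - 209677 + \frac{36322}{3} + \frac{4096766}{3}\right)\right) = - 8619 \left(\frac{1}{25813} + 1166328\right) = \left(-8619\right) \frac{30106424665}{25813} = - \frac{259487274187635}{25813}$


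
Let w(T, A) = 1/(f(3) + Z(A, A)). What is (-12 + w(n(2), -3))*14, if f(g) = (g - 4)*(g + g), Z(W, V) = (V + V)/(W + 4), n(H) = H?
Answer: -1015/6 ≈ -169.17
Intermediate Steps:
Z(W, V) = 2*V/(4 + W) (Z(W, V) = (2*V)/(4 + W) = 2*V/(4 + W))
f(g) = 2*g*(-4 + g) (f(g) = (-4 + g)*(2*g) = 2*g*(-4 + g))
w(T, A) = 1/(-6 + 2*A/(4 + A)) (w(T, A) = 1/(2*3*(-4 + 3) + 2*A/(4 + A)) = 1/(2*3*(-1) + 2*A/(4 + A)) = 1/(-6 + 2*A/(4 + A)))
(-12 + w(n(2), -3))*14 = (-12 + (4 - 3)/(4*(-6 - 1*(-3))))*14 = (-12 + (¼)*1/(-6 + 3))*14 = (-12 + (¼)*1/(-3))*14 = (-12 + (¼)*(-⅓)*1)*14 = (-12 - 1/12)*14 = -145/12*14 = -1015/6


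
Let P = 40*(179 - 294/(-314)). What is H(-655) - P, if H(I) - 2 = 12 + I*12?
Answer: -2361822/157 ≈ -15043.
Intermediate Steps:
H(I) = 14 + 12*I (H(I) = 2 + (12 + I*12) = 2 + (12 + 12*I) = 14 + 12*I)
P = 1130000/157 (P = 40*(179 - 294*(-1/314)) = 40*(179 + 147/157) = 40*(28250/157) = 1130000/157 ≈ 7197.5)
H(-655) - P = (14 + 12*(-655)) - 1*1130000/157 = (14 - 7860) - 1130000/157 = -7846 - 1130000/157 = -2361822/157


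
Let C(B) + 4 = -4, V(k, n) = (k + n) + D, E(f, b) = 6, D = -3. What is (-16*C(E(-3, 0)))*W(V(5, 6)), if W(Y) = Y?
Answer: 1024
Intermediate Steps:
V(k, n) = -3 + k + n (V(k, n) = (k + n) - 3 = -3 + k + n)
C(B) = -8 (C(B) = -4 - 4 = -8)
(-16*C(E(-3, 0)))*W(V(5, 6)) = (-16*(-8))*(-3 + 5 + 6) = 128*8 = 1024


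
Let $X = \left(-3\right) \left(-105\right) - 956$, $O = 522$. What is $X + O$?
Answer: $-119$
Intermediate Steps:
$X = -641$ ($X = 315 - 956 = -641$)
$X + O = -641 + 522 = -119$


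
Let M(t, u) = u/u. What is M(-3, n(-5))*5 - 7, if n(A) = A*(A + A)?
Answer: -2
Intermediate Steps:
n(A) = 2*A**2 (n(A) = A*(2*A) = 2*A**2)
M(t, u) = 1
M(-3, n(-5))*5 - 7 = 1*5 - 7 = 5 - 7 = -2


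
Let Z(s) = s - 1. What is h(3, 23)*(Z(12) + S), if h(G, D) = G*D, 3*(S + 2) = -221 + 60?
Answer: -3082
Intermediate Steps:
Z(s) = -1 + s
S = -167/3 (S = -2 + (-221 + 60)/3 = -2 + (⅓)*(-161) = -2 - 161/3 = -167/3 ≈ -55.667)
h(G, D) = D*G
h(3, 23)*(Z(12) + S) = (23*3)*((-1 + 12) - 167/3) = 69*(11 - 167/3) = 69*(-134/3) = -3082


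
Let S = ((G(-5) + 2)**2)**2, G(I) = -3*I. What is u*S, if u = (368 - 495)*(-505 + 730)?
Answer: -2386612575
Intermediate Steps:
u = -28575 (u = -127*225 = -28575)
S = 83521 (S = ((-3*(-5) + 2)**2)**2 = ((15 + 2)**2)**2 = (17**2)**2 = 289**2 = 83521)
u*S = -28575*83521 = -2386612575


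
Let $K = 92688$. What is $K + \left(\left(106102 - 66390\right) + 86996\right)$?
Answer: $219396$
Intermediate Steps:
$K + \left(\left(106102 - 66390\right) + 86996\right) = 92688 + \left(\left(106102 - 66390\right) + 86996\right) = 92688 + \left(39712 + 86996\right) = 92688 + 126708 = 219396$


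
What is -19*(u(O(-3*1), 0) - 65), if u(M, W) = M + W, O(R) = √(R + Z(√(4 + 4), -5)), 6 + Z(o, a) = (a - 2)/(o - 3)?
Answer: 1235 - 19*√(-20 + 18*√2)/√(3 - 2*√2) ≈ 1127.9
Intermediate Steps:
Z(o, a) = -6 + (-2 + a)/(-3 + o) (Z(o, a) = -6 + (a - 2)/(o - 3) = -6 + (-2 + a)/(-3 + o))
O(R) = √(R + (11 - 12*√2)/(-3 + 2*√2)) (O(R) = √(R + (16 - 5 - 6*√(4 + 4))/(-3 + √(4 + 4))) = √(R + (16 - 5 - 12*√2)/(-3 + √8)) = √(R + (16 - 5 - 12*√2)/(-3 + 2*√2)) = √(R + (11 - 12*√2)/(-3 + 2*√2)))
-19*(u(O(-3*1), 0) - 65) = -19*((√(-11 + 12*√2 + (-3*1)*(3 - 2*√2))/√(3 - 2*√2) + 0) - 65) = -19*((√(-11 + 12*√2 - 3*(3 - 2*√2))/√(3 - 2*√2) + 0) - 65) = -19*((√(-11 + 12*√2 + (-9 + 6*√2))/√(3 - 2*√2) + 0) - 65) = -19*((√(-20 + 18*√2)/√(3 - 2*√2) + 0) - 65) = -19*(√(-20 + 18*√2)/√(3 - 2*√2) - 65) = -19*(-65 + √(-20 + 18*√2)/√(3 - 2*√2)) = 1235 - 19*√(-20 + 18*√2)/√(3 - 2*√2)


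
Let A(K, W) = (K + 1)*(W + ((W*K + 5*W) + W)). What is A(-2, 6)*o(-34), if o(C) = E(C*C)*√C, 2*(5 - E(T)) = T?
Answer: 17190*I*√34 ≈ 1.0023e+5*I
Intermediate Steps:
E(T) = 5 - T/2
A(K, W) = (1 + K)*(7*W + K*W) (A(K, W) = (1 + K)*(W + ((K*W + 5*W) + W)) = (1 + K)*(W + ((5*W + K*W) + W)) = (1 + K)*(W + (6*W + K*W)) = (1 + K)*(7*W + K*W))
o(C) = √C*(5 - C²/2) (o(C) = (5 - C*C/2)*√C = (5 - C²/2)*√C = √C*(5 - C²/2))
A(-2, 6)*o(-34) = (6*(7 + (-2)² + 8*(-2)))*(√(-34)*(10 - 1*(-34)²)/2) = (6*(7 + 4 - 16))*((I*√34)*(10 - 1*1156)/2) = (6*(-5))*((I*√34)*(10 - 1156)/2) = -15*I*√34*(-1146) = -(-17190)*I*√34 = 17190*I*√34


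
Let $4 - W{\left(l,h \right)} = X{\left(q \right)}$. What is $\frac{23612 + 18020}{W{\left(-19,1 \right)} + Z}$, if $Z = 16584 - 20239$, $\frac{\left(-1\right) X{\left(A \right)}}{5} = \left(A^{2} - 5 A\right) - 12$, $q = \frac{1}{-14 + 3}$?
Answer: $- \frac{5037472}{448751} \approx -11.226$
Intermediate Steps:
$q = - \frac{1}{11}$ ($q = \frac{1}{-11} = - \frac{1}{11} \approx -0.090909$)
$X{\left(A \right)} = 60 - 5 A^{2} + 25 A$ ($X{\left(A \right)} = - 5 \left(\left(A^{2} - 5 A\right) - 12\right) = - 5 \left(-12 + A^{2} - 5 A\right) = 60 - 5 A^{2} + 25 A$)
$Z = -3655$ ($Z = 16584 - 20239 = -3655$)
$W{\left(l,h \right)} = - \frac{6496}{121}$ ($W{\left(l,h \right)} = 4 - \left(60 - 5 \left(- \frac{1}{11}\right)^{2} + 25 \left(- \frac{1}{11}\right)\right) = 4 - \left(60 - \frac{5}{121} - \frac{25}{11}\right) = 4 - \frac{6980}{121} = - \frac{6496}{121}$)
$\frac{23612 + 18020}{W{\left(-19,1 \right)} + Z} = \frac{23612 + 18020}{- \frac{6496}{121} - 3655} = \frac{41632}{- \frac{448751}{121}} = 41632 \left(- \frac{121}{448751}\right) = - \frac{5037472}{448751}$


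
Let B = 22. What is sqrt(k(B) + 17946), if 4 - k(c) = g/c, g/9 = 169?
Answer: sqrt(8654338)/22 ≈ 133.72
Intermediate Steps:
g = 1521 (g = 9*169 = 1521)
k(c) = 4 - 1521/c
sqrt(k(B) + 17946) = sqrt((4 - 1521/22) + 17946) = sqrt(-1433/22 + 17946) = sqrt(393379/22) = sqrt(8654338)/22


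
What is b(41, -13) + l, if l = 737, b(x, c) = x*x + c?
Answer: 2405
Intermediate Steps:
b(x, c) = c + x² (b(x, c) = x² + c = c + x²)
b(41, -13) + l = (-13 + 41²) + 737 = (-13 + 1681) + 737 = 1668 + 737 = 2405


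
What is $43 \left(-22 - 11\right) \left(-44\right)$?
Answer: $62436$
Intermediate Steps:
$43 \left(-22 - 11\right) \left(-44\right) = 43 \left(-33\right) \left(-44\right) = \left(-1419\right) \left(-44\right) = 62436$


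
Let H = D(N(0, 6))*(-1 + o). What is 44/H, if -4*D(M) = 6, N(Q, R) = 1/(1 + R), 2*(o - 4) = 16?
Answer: -8/3 ≈ -2.6667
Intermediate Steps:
o = 12 (o = 4 + (½)*16 = 4 + 8 = 12)
D(M) = -3/2 (D(M) = -¼*6 = -3/2)
H = -33/2 (H = -3*(-1 + 12)/2 = -3/2*11 = -33/2 ≈ -16.500)
44/H = 44/(-33/2) = 44*(-2/33) = -8/3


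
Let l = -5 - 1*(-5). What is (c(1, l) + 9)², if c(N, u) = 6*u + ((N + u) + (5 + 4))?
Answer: 361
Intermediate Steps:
l = 0 (l = -5 + 5 = 0)
c(N, u) = 9 + N + 7*u (c(N, u) = 6*u + ((N + u) + 9) = 6*u + (9 + N + u) = 9 + N + 7*u)
(c(1, l) + 9)² = ((9 + 1 + 7*0) + 9)² = ((9 + 1 + 0) + 9)² = (10 + 9)² = 19² = 361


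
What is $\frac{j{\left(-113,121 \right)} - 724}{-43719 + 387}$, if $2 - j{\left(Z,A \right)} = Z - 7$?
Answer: $\frac{301}{21666} \approx 0.013893$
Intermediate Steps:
$j{\left(Z,A \right)} = 9 - Z$ ($j{\left(Z,A \right)} = 2 - \left(Z - 7\right) = 2 - \left(-7 + Z\right) = 9 - Z$)
$\frac{j{\left(-113,121 \right)} - 724}{-43719 + 387} = \frac{\left(9 - -113\right) - 724}{-43719 + 387} = \frac{\left(9 + 113\right) - 724}{-43332} = \left(122 - 724\right) \left(- \frac{1}{43332}\right) = \left(-602\right) \left(- \frac{1}{43332}\right) = \frac{301}{21666}$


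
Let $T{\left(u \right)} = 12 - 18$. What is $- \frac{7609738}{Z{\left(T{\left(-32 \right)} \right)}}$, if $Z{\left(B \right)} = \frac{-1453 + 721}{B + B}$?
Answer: $- \frac{7609738}{61} \approx -1.2475 \cdot 10^{5}$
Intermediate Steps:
$T{\left(u \right)} = -6$
$Z{\left(B \right)} = - \frac{366}{B}$ ($Z{\left(B \right)} = - \frac{732}{2 B} = - 732 \frac{1}{2 B} = - \frac{366}{B}$)
$- \frac{7609738}{Z{\left(T{\left(-32 \right)} \right)}} = - \frac{7609738}{\left(-366\right) \frac{1}{-6}} = - \frac{7609738}{\left(-366\right) \left(- \frac{1}{6}\right)} = - \frac{7609738}{61}$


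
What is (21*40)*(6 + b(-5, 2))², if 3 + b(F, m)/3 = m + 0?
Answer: 7560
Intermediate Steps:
b(F, m) = -9 + 3*m (b(F, m) = -9 + 3*(m + 0) = -9 + 3*m)
(21*40)*(6 + b(-5, 2))² = (21*40)*(6 + (-9 + 3*2))² = 840*(6 + (-9 + 6))² = 840*(6 - 3)² = 840*3² = 840*9 = 7560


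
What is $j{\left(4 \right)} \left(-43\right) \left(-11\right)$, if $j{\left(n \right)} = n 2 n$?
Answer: $15136$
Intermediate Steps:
$j{\left(n \right)} = 2 n^{2}$ ($j{\left(n \right)} = 2 n n = 2 n^{2}$)
$j{\left(4 \right)} \left(-43\right) \left(-11\right) = 2 \cdot 4^{2} \left(-43\right) \left(-11\right) = 2 \cdot 16 \left(-43\right) \left(-11\right) = 32 \left(-43\right) \left(-11\right) = \left(-1376\right) \left(-11\right) = 15136$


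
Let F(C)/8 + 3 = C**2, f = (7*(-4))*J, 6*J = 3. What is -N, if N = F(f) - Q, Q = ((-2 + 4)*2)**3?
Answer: -1480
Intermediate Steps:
J = 1/2 (J = (1/6)*3 = 1/2 ≈ 0.50000)
f = -14 (f = (7*(-4))*(1/2) = -28*1/2 = -14)
Q = 64 (Q = (2*2)**3 = 4**3 = 64)
F(C) = -24 + 8*C**2
N = 1480 (N = (-24 + 8*(-14)**2) - 1*64 = (-24 + 8*196) - 64 = (-24 + 1568) - 64 = 1544 - 64 = 1480)
-N = -1*1480 = -1480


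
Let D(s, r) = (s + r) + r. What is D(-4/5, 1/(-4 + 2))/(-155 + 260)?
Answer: -3/175 ≈ -0.017143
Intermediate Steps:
D(s, r) = s + 2*r (D(s, r) = (r + s) + r = s + 2*r)
D(-4/5, 1/(-4 + 2))/(-155 + 260) = (-4/5 + 2/(-4 + 2))/(-155 + 260) = (-4*⅕ + 2/(-2))/105 = (-⅘ + 2*(-½))*(1/105) = (-⅘ - 1)*(1/105) = -9/5*1/105 = -3/175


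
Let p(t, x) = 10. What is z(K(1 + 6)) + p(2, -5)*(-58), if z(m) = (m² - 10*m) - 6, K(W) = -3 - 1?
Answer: -530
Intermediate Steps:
K(W) = -4
z(m) = -6 + m² - 10*m
z(K(1 + 6)) + p(2, -5)*(-58) = (-6 + (-4)² - 10*(-4)) + 10*(-58) = (-6 + 16 + 40) - 580 = 50 - 580 = -530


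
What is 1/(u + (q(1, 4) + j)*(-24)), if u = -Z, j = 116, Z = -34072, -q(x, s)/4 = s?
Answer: 1/31672 ≈ 3.1574e-5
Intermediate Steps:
q(x, s) = -4*s
u = 34072 (u = -1*(-34072) = 34072)
1/(u + (q(1, 4) + j)*(-24)) = 1/(34072 + (-4*4 + 116)*(-24)) = 1/(34072 + (-16 + 116)*(-24)) = 1/(34072 + 100*(-24)) = 1/(34072 - 2400) = 1/31672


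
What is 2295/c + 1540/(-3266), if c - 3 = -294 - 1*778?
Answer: -4570865/1745677 ≈ -2.6184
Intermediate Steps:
c = -1069 (c = 3 + (-294 - 1*778) = 3 + (-294 - 778) = 3 - 1072 = -1069)
2295/c + 1540/(-3266) = 2295/(-1069) + 1540/(-3266) = 2295*(-1/1069) + 1540*(-1/3266) = -2295/1069 - 770/1633 = -4570865/1745677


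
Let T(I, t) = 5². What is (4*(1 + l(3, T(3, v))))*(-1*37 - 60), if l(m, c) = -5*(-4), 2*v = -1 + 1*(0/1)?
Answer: -8148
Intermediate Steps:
v = -½ (v = (-1 + 1*(0/1))/2 = (-1 + 1*(0*1))/2 = (-1 + 1*0)/2 = (-1 + 0)/2 = (½)*(-1) = -½ ≈ -0.50000)
T(I, t) = 25
l(m, c) = 20
(4*(1 + l(3, T(3, v))))*(-1*37 - 60) = (4*(1 + 20))*(-1*37 - 60) = (4*21)*(-37 - 60) = 84*(-97) = -8148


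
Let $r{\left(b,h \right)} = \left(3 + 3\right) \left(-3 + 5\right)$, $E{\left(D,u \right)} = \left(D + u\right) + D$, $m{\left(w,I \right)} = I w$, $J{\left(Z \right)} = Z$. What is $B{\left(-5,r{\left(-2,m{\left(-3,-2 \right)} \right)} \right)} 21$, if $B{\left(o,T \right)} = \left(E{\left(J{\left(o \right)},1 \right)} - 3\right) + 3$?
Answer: $-189$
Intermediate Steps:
$E{\left(D,u \right)} = u + 2 D$
$r{\left(b,h \right)} = 12$ ($r{\left(b,h \right)} = 6 \cdot 2 = 12$)
$B{\left(o,T \right)} = 1 + 2 o$ ($B{\left(o,T \right)} = \left(\left(1 + 2 o\right) - 3\right) + 3 = \left(-2 + 2 o\right) + 3 = 1 + 2 o$)
$B{\left(-5,r{\left(-2,m{\left(-3,-2 \right)} \right)} \right)} 21 = \left(1 + 2 \left(-5\right)\right) 21 = \left(1 - 10\right) 21 = \left(-9\right) 21 = -189$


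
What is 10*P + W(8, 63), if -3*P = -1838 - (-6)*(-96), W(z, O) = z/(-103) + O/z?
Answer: 19910635/2472 ≈ 8054.5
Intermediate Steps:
W(z, O) = -z/103 + O/z (W(z, O) = z*(-1/103) + O/z = -z/103 + O/z)
P = 2414/3 (P = -(-1838 - (-6)*(-96))/3 = -(-1838 - 1*576)/3 = -(-1838 - 576)/3 = -⅓*(-2414) = 2414/3 ≈ 804.67)
10*P + W(8, 63) = 10*(2414/3) + (-1/103*8 + 63/8) = 24140/3 + (-8/103 + 63*(⅛)) = 24140/3 + (-8/103 + 63/8) = 24140/3 + 6425/824 = 19910635/2472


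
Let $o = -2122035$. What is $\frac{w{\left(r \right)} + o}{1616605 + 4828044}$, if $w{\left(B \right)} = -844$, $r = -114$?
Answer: $- \frac{2122879}{6444649} \approx -0.3294$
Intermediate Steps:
$\frac{w{\left(r \right)} + o}{1616605 + 4828044} = \frac{-844 - 2122035}{1616605 + 4828044} = - \frac{2122879}{6444649}$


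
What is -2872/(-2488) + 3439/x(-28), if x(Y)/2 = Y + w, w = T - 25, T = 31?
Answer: -1053733/13684 ≈ -77.005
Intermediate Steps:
w = 6 (w = 31 - 25 = 6)
x(Y) = 12 + 2*Y (x(Y) = 2*(Y + 6) = 2*(6 + Y) = 12 + 2*Y)
-2872/(-2488) + 3439/x(-28) = -2872/(-2488) + 3439/(12 + 2*(-28)) = -2872*(-1/2488) + 3439/(12 - 56) = 359/311 + 3439/(-44) = 359/311 + 3439*(-1/44) = 359/311 - 3439/44 = -1053733/13684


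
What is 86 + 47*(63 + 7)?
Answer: 3376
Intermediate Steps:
86 + 47*(63 + 7) = 86 + 47*70 = 86 + 3290 = 3376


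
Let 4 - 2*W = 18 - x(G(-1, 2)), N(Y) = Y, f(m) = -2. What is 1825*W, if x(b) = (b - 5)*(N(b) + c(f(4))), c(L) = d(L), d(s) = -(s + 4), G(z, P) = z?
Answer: 3650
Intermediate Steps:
d(s) = -4 - s (d(s) = -(4 + s) = -4 - s)
c(L) = -4 - L
x(b) = (-5 + b)*(-2 + b) (x(b) = (b - 5)*(b + (-4 - 1*(-2))) = (-5 + b)*(b + (-4 + 2)) = (-5 + b)*(b - 2) = (-5 + b)*(-2 + b))
W = 2 (W = 2 - (18 - (10 + (-1)² - 7*(-1)))/2 = 2 - (18 - (10 + 1 + 7))/2 = 2 - (18 - 1*18)/2 = 2 - (18 - 18)/2 = 2 - ½*0 = 2 + 0 = 2)
1825*W = 1825*2 = 3650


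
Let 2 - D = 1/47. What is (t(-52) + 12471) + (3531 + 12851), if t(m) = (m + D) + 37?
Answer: 1355479/47 ≈ 28840.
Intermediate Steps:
D = 93/47 (D = 2 - 1/47 = 93/47 ≈ 1.9787)
t(m) = 1832/47 + m (t(m) = (m + 93/47) + 37 = (93/47 + m) + 37 = 1832/47 + m)
(t(-52) + 12471) + (3531 + 12851) = ((1832/47 - 52) + 12471) + (3531 + 12851) = (-612/47 + 12471) + 16382 = 585525/47 + 16382 = 1355479/47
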